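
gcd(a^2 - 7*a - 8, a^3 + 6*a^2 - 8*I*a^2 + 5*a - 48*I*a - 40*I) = a + 1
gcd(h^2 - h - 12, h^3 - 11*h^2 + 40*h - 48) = h - 4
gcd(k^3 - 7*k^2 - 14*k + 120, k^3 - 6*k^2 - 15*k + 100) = k^2 - k - 20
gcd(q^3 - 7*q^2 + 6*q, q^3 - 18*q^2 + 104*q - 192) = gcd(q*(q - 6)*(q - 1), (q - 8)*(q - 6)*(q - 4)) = q - 6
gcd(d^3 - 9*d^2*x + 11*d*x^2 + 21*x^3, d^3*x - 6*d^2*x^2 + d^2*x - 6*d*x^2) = 1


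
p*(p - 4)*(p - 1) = p^3 - 5*p^2 + 4*p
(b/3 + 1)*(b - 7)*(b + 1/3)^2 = b^4/3 - 10*b^3/9 - 212*b^2/27 - 130*b/27 - 7/9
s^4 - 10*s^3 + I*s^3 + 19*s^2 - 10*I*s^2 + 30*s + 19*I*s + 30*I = (s - 6)*(s - 5)*(s + 1)*(s + I)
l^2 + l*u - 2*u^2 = (l - u)*(l + 2*u)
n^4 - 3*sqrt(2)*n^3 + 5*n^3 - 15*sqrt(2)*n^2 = n^2*(n + 5)*(n - 3*sqrt(2))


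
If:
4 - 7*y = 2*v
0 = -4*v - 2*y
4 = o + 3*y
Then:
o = 2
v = -1/3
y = 2/3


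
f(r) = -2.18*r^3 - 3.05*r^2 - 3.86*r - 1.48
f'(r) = -6.54*r^2 - 6.1*r - 3.86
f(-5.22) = 245.64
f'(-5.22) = -150.22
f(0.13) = -2.04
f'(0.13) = -4.76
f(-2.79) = 32.89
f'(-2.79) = -37.75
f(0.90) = -9.01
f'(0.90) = -14.65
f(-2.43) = 21.17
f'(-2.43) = -27.66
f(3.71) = -169.10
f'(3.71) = -116.51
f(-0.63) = 0.29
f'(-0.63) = -2.61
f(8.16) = -1420.54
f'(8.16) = -489.11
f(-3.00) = 41.51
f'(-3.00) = -44.42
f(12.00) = -4254.04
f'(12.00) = -1018.82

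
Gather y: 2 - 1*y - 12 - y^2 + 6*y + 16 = -y^2 + 5*y + 6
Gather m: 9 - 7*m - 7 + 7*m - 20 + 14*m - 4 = 14*m - 22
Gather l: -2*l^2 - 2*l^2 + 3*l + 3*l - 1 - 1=-4*l^2 + 6*l - 2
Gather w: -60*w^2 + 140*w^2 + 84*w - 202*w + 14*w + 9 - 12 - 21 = 80*w^2 - 104*w - 24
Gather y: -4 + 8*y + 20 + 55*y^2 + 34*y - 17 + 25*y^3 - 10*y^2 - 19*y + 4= 25*y^3 + 45*y^2 + 23*y + 3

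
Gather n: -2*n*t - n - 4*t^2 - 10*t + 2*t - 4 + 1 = n*(-2*t - 1) - 4*t^2 - 8*t - 3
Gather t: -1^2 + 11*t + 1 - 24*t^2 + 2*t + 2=-24*t^2 + 13*t + 2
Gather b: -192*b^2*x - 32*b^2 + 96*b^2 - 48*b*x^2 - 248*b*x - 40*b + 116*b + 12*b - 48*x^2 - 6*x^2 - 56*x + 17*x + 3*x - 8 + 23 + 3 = b^2*(64 - 192*x) + b*(-48*x^2 - 248*x + 88) - 54*x^2 - 36*x + 18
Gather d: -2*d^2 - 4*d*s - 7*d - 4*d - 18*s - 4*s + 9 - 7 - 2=-2*d^2 + d*(-4*s - 11) - 22*s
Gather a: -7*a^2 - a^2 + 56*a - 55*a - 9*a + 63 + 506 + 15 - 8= -8*a^2 - 8*a + 576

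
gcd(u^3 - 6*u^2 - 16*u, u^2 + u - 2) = u + 2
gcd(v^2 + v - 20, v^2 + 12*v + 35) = v + 5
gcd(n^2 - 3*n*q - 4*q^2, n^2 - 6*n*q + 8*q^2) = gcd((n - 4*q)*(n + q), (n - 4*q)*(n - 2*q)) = -n + 4*q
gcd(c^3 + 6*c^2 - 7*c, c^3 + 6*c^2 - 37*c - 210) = c + 7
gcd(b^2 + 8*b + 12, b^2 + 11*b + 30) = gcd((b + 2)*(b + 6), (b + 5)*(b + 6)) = b + 6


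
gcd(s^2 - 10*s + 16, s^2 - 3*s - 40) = s - 8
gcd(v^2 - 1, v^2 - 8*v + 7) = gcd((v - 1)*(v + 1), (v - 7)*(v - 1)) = v - 1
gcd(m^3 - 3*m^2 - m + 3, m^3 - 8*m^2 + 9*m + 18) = m^2 - 2*m - 3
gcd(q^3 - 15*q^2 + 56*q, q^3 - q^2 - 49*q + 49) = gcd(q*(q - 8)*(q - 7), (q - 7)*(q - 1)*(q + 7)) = q - 7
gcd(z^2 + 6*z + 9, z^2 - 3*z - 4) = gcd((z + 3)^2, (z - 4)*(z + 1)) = 1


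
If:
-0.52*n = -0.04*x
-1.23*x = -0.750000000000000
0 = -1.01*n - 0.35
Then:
No Solution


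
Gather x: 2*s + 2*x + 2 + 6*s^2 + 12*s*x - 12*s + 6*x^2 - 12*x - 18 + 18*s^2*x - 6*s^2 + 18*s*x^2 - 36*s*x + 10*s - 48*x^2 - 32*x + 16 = x^2*(18*s - 42) + x*(18*s^2 - 24*s - 42)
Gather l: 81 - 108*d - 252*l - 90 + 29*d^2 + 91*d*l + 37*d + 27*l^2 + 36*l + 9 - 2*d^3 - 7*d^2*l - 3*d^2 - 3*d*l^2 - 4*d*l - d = -2*d^3 + 26*d^2 - 72*d + l^2*(27 - 3*d) + l*(-7*d^2 + 87*d - 216)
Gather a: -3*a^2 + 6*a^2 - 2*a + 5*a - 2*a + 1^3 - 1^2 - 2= 3*a^2 + a - 2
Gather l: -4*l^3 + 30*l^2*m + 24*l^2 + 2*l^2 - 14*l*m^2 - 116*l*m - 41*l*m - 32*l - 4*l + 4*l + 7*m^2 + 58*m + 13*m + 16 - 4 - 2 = -4*l^3 + l^2*(30*m + 26) + l*(-14*m^2 - 157*m - 32) + 7*m^2 + 71*m + 10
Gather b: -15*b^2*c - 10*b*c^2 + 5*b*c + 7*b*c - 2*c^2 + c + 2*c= -15*b^2*c + b*(-10*c^2 + 12*c) - 2*c^2 + 3*c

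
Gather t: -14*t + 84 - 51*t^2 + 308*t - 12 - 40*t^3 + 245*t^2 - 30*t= -40*t^3 + 194*t^2 + 264*t + 72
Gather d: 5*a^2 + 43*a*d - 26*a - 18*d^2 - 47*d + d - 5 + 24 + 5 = 5*a^2 - 26*a - 18*d^2 + d*(43*a - 46) + 24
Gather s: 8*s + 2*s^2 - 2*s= 2*s^2 + 6*s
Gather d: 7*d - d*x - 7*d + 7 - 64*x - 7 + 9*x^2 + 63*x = -d*x + 9*x^2 - x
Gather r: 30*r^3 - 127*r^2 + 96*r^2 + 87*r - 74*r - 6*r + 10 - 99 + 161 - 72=30*r^3 - 31*r^2 + 7*r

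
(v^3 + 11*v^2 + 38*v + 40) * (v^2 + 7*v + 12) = v^5 + 18*v^4 + 127*v^3 + 438*v^2 + 736*v + 480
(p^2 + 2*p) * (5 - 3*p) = -3*p^3 - p^2 + 10*p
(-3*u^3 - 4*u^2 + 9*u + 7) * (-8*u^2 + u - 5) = 24*u^5 + 29*u^4 - 61*u^3 - 27*u^2 - 38*u - 35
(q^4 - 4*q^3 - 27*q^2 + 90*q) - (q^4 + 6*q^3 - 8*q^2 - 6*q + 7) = -10*q^3 - 19*q^2 + 96*q - 7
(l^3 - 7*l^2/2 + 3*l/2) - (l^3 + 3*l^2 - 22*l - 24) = -13*l^2/2 + 47*l/2 + 24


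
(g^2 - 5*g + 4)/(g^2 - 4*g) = (g - 1)/g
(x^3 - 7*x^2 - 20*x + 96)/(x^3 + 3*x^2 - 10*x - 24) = (x - 8)/(x + 2)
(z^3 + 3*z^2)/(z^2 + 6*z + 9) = z^2/(z + 3)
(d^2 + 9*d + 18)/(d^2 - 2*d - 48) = (d + 3)/(d - 8)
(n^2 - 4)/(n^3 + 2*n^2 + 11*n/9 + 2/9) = 9*(n^2 - 4)/(9*n^3 + 18*n^2 + 11*n + 2)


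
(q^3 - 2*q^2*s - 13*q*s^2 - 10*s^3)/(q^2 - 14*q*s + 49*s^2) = (q^3 - 2*q^2*s - 13*q*s^2 - 10*s^3)/(q^2 - 14*q*s + 49*s^2)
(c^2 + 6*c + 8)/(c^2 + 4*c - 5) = (c^2 + 6*c + 8)/(c^2 + 4*c - 5)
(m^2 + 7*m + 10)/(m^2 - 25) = (m + 2)/(m - 5)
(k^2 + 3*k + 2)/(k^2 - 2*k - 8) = (k + 1)/(k - 4)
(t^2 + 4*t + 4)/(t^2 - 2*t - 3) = (t^2 + 4*t + 4)/(t^2 - 2*t - 3)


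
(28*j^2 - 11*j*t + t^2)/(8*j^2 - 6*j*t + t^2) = (-7*j + t)/(-2*j + t)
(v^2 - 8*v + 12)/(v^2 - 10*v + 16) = (v - 6)/(v - 8)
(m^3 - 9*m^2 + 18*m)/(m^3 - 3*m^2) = (m - 6)/m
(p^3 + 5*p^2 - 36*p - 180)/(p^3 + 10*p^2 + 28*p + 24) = (p^2 - p - 30)/(p^2 + 4*p + 4)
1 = 1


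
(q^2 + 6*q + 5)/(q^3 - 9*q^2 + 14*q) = (q^2 + 6*q + 5)/(q*(q^2 - 9*q + 14))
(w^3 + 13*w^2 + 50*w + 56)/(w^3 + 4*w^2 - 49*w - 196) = (w + 2)/(w - 7)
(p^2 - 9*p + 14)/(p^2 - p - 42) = (p - 2)/(p + 6)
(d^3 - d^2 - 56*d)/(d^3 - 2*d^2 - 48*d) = (d + 7)/(d + 6)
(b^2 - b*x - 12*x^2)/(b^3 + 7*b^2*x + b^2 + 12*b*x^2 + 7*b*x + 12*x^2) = (b - 4*x)/(b^2 + 4*b*x + b + 4*x)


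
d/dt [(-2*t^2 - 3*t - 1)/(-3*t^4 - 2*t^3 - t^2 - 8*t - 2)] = (-12*t^5 - 31*t^4 - 24*t^3 + 7*t^2 + 6*t - 2)/(9*t^8 + 12*t^7 + 10*t^6 + 52*t^5 + 45*t^4 + 24*t^3 + 68*t^2 + 32*t + 4)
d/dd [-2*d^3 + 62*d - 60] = 62 - 6*d^2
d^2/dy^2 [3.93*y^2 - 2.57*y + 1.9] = 7.86000000000000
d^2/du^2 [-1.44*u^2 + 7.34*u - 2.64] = -2.88000000000000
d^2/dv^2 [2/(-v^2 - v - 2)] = 4*(v^2 + v - (2*v + 1)^2 + 2)/(v^2 + v + 2)^3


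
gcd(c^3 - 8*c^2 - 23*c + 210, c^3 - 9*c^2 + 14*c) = c - 7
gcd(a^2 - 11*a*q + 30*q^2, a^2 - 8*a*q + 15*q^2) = -a + 5*q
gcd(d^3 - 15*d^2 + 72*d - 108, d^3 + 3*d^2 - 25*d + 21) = d - 3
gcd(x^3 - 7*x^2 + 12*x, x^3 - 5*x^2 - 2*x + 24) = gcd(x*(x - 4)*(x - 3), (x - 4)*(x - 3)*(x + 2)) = x^2 - 7*x + 12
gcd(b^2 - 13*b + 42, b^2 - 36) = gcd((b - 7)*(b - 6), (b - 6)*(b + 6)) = b - 6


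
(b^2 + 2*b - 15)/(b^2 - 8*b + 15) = (b + 5)/(b - 5)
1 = 1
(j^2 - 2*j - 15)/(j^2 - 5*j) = (j + 3)/j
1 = 1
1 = 1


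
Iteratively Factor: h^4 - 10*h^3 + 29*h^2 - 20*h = (h - 5)*(h^3 - 5*h^2 + 4*h) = (h - 5)*(h - 4)*(h^2 - h) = h*(h - 5)*(h - 4)*(h - 1)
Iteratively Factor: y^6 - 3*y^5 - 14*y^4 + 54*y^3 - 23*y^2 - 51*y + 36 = (y + 4)*(y^5 - 7*y^4 + 14*y^3 - 2*y^2 - 15*y + 9) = (y - 1)*(y + 4)*(y^4 - 6*y^3 + 8*y^2 + 6*y - 9) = (y - 1)^2*(y + 4)*(y^3 - 5*y^2 + 3*y + 9) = (y - 1)^2*(y + 1)*(y + 4)*(y^2 - 6*y + 9) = (y - 3)*(y - 1)^2*(y + 1)*(y + 4)*(y - 3)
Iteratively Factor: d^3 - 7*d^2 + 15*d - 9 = (d - 1)*(d^2 - 6*d + 9) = (d - 3)*(d - 1)*(d - 3)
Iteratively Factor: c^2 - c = (c)*(c - 1)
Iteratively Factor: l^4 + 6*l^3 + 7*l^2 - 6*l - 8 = (l + 2)*(l^3 + 4*l^2 - l - 4) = (l - 1)*(l + 2)*(l^2 + 5*l + 4) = (l - 1)*(l + 2)*(l + 4)*(l + 1)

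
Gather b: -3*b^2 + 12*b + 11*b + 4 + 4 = -3*b^2 + 23*b + 8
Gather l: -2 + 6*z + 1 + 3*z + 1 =9*z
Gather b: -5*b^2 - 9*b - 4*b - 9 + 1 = -5*b^2 - 13*b - 8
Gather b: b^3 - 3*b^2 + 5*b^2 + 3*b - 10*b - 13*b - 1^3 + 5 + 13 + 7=b^3 + 2*b^2 - 20*b + 24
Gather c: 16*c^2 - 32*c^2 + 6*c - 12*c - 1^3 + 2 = -16*c^2 - 6*c + 1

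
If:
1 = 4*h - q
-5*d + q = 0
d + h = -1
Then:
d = -5/9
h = -4/9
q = -25/9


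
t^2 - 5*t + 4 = (t - 4)*(t - 1)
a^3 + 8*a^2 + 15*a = a*(a + 3)*(a + 5)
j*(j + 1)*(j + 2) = j^3 + 3*j^2 + 2*j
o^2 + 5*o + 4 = (o + 1)*(o + 4)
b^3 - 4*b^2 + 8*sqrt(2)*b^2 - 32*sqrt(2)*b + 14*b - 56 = (b - 4)*(b + sqrt(2))*(b + 7*sqrt(2))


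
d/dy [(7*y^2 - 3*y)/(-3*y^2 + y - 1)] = (-2*y^2 - 14*y + 3)/(9*y^4 - 6*y^3 + 7*y^2 - 2*y + 1)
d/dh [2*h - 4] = 2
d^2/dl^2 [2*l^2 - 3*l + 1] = 4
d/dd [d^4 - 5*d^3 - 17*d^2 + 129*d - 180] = 4*d^3 - 15*d^2 - 34*d + 129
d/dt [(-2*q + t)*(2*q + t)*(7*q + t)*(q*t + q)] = q*(-28*q^3 - 8*q^2*t - 4*q^2 + 21*q*t^2 + 14*q*t + 4*t^3 + 3*t^2)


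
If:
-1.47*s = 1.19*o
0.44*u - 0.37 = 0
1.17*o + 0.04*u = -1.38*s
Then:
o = -0.64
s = 0.52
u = 0.84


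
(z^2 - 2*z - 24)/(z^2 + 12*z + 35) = (z^2 - 2*z - 24)/(z^2 + 12*z + 35)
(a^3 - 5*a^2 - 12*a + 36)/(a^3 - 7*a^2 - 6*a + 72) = (a - 2)/(a - 4)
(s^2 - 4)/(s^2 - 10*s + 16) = (s + 2)/(s - 8)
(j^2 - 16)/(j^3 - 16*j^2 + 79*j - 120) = (j^2 - 16)/(j^3 - 16*j^2 + 79*j - 120)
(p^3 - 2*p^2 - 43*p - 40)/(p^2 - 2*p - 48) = (p^2 + 6*p + 5)/(p + 6)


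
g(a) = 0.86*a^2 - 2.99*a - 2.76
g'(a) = 1.72*a - 2.99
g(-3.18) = 15.44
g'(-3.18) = -8.46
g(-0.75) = -0.03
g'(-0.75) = -4.28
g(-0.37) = -1.54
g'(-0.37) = -3.63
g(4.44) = 0.92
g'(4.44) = 4.65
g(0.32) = -3.63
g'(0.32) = -2.44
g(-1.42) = 3.22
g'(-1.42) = -5.43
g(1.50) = -5.31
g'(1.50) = -0.41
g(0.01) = -2.79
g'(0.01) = -2.97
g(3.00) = -3.99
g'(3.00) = 2.17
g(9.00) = 39.99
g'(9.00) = 12.49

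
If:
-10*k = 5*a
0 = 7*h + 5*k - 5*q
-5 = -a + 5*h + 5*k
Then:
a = 25*q/12 + 35/12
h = 35*q/24 + 25/24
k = -25*q/24 - 35/24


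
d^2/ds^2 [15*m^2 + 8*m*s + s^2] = 2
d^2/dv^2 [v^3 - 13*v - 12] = 6*v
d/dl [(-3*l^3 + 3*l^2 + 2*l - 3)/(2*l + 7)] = (-12*l^3 - 57*l^2 + 42*l + 20)/(4*l^2 + 28*l + 49)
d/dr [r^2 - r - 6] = 2*r - 1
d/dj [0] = 0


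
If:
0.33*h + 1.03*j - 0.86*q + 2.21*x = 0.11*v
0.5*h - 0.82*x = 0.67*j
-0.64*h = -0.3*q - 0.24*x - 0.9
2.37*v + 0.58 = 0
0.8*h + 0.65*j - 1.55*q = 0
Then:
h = 2.16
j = 2.37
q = 2.11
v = -0.24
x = -0.62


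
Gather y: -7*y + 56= 56 - 7*y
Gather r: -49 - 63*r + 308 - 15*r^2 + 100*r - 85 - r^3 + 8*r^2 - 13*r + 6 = -r^3 - 7*r^2 + 24*r + 180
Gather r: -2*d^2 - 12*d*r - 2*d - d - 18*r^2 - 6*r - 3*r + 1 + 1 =-2*d^2 - 3*d - 18*r^2 + r*(-12*d - 9) + 2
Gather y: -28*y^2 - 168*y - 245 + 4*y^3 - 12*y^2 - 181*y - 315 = 4*y^3 - 40*y^2 - 349*y - 560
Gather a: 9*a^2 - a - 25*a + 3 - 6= 9*a^2 - 26*a - 3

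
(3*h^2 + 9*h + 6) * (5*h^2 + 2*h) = 15*h^4 + 51*h^3 + 48*h^2 + 12*h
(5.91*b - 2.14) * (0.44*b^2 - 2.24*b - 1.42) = 2.6004*b^3 - 14.18*b^2 - 3.5986*b + 3.0388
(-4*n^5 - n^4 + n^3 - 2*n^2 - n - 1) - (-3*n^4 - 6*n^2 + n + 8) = -4*n^5 + 2*n^4 + n^3 + 4*n^2 - 2*n - 9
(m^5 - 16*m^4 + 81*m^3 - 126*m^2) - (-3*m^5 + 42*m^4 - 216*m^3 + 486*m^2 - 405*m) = 4*m^5 - 58*m^4 + 297*m^3 - 612*m^2 + 405*m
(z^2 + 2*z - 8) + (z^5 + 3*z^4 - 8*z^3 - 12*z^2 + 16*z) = z^5 + 3*z^4 - 8*z^3 - 11*z^2 + 18*z - 8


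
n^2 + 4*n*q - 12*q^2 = (n - 2*q)*(n + 6*q)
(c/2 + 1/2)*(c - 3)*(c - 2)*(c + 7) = c^4/2 + 3*c^3/2 - 27*c^2/2 + 13*c/2 + 21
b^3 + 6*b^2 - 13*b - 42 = (b - 3)*(b + 2)*(b + 7)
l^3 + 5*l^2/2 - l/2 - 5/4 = (l + 5/2)*(l - sqrt(2)/2)*(l + sqrt(2)/2)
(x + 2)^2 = x^2 + 4*x + 4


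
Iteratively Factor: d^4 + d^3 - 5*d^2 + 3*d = (d)*(d^3 + d^2 - 5*d + 3) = d*(d - 1)*(d^2 + 2*d - 3) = d*(d - 1)^2*(d + 3)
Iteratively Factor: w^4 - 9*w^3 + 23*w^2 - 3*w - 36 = (w + 1)*(w^3 - 10*w^2 + 33*w - 36) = (w - 3)*(w + 1)*(w^2 - 7*w + 12) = (w - 3)^2*(w + 1)*(w - 4)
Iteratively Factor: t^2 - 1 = (t + 1)*(t - 1)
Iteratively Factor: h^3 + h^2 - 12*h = (h - 3)*(h^2 + 4*h) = (h - 3)*(h + 4)*(h)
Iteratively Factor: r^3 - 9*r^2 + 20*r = (r - 4)*(r^2 - 5*r) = (r - 5)*(r - 4)*(r)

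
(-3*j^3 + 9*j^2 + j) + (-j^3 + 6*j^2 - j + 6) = -4*j^3 + 15*j^2 + 6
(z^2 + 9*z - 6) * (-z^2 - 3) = -z^4 - 9*z^3 + 3*z^2 - 27*z + 18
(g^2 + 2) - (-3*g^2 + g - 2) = 4*g^2 - g + 4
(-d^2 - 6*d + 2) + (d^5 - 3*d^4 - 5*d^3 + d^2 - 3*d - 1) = d^5 - 3*d^4 - 5*d^3 - 9*d + 1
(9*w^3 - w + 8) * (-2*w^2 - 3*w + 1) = -18*w^5 - 27*w^4 + 11*w^3 - 13*w^2 - 25*w + 8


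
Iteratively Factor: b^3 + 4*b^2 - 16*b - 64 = (b + 4)*(b^2 - 16) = (b + 4)^2*(b - 4)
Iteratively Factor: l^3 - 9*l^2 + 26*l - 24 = (l - 2)*(l^2 - 7*l + 12) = (l - 3)*(l - 2)*(l - 4)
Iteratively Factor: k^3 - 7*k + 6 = (k + 3)*(k^2 - 3*k + 2) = (k - 1)*(k + 3)*(k - 2)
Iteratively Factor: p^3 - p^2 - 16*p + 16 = (p + 4)*(p^2 - 5*p + 4) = (p - 1)*(p + 4)*(p - 4)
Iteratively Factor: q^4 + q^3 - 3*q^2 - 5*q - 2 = (q + 1)*(q^3 - 3*q - 2) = (q - 2)*(q + 1)*(q^2 + 2*q + 1) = (q - 2)*(q + 1)^2*(q + 1)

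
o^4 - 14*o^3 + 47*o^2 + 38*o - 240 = (o - 8)*(o - 5)*(o - 3)*(o + 2)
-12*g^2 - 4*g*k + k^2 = (-6*g + k)*(2*g + k)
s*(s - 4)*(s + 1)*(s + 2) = s^4 - s^3 - 10*s^2 - 8*s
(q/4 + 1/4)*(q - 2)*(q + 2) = q^3/4 + q^2/4 - q - 1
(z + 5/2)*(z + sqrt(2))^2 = z^3 + 5*z^2/2 + 2*sqrt(2)*z^2 + 2*z + 5*sqrt(2)*z + 5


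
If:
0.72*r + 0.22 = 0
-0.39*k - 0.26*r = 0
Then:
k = 0.20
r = -0.31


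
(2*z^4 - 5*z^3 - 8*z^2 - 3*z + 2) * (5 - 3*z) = -6*z^5 + 25*z^4 - z^3 - 31*z^2 - 21*z + 10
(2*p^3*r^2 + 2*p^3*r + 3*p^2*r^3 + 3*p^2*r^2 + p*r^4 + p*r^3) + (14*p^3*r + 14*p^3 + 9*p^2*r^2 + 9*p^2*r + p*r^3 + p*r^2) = 2*p^3*r^2 + 16*p^3*r + 14*p^3 + 3*p^2*r^3 + 12*p^2*r^2 + 9*p^2*r + p*r^4 + 2*p*r^3 + p*r^2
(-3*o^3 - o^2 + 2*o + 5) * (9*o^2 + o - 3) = -27*o^5 - 12*o^4 + 26*o^3 + 50*o^2 - o - 15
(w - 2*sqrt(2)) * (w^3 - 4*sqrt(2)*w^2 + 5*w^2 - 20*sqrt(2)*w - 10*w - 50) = w^4 - 6*sqrt(2)*w^3 + 5*w^3 - 30*sqrt(2)*w^2 + 6*w^2 + 20*sqrt(2)*w + 30*w + 100*sqrt(2)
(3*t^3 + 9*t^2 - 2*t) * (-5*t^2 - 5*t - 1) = -15*t^5 - 60*t^4 - 38*t^3 + t^2 + 2*t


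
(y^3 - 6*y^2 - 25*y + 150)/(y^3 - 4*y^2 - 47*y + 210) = (y + 5)/(y + 7)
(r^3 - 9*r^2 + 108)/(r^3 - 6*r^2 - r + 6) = (r^2 - 3*r - 18)/(r^2 - 1)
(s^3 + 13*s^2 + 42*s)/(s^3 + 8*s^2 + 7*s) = (s + 6)/(s + 1)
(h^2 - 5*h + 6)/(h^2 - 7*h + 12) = (h - 2)/(h - 4)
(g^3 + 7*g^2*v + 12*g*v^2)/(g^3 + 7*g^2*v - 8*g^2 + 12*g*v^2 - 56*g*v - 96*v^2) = g/(g - 8)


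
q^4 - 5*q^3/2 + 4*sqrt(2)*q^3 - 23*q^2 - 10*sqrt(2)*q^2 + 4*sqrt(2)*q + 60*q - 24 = (q - 2)*(q - 1/2)*(q - 2*sqrt(2))*(q + 6*sqrt(2))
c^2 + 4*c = c*(c + 4)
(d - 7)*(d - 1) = d^2 - 8*d + 7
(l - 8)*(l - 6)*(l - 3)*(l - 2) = l^4 - 19*l^3 + 124*l^2 - 324*l + 288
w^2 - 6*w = w*(w - 6)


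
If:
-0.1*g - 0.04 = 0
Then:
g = -0.40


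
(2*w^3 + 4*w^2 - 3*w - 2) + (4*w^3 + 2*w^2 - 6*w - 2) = 6*w^3 + 6*w^2 - 9*w - 4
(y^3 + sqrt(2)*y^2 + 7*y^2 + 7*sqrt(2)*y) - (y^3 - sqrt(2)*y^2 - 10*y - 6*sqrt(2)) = 2*sqrt(2)*y^2 + 7*y^2 + 7*sqrt(2)*y + 10*y + 6*sqrt(2)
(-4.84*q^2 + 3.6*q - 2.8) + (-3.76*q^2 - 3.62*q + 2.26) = -8.6*q^2 - 0.02*q - 0.54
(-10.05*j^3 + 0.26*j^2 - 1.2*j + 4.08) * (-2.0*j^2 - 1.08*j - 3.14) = 20.1*j^5 + 10.334*j^4 + 33.6762*j^3 - 7.6804*j^2 - 0.638400000000001*j - 12.8112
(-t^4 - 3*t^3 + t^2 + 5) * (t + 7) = -t^5 - 10*t^4 - 20*t^3 + 7*t^2 + 5*t + 35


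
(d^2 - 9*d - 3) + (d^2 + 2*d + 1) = 2*d^2 - 7*d - 2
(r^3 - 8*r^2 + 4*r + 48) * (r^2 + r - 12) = r^5 - 7*r^4 - 16*r^3 + 148*r^2 - 576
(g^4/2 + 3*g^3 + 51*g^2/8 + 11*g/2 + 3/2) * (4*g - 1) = 2*g^5 + 23*g^4/2 + 45*g^3/2 + 125*g^2/8 + g/2 - 3/2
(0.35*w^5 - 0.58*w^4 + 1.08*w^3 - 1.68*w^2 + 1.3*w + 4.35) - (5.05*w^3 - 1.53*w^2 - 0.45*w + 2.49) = 0.35*w^5 - 0.58*w^4 - 3.97*w^3 - 0.15*w^2 + 1.75*w + 1.86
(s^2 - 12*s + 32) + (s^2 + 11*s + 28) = 2*s^2 - s + 60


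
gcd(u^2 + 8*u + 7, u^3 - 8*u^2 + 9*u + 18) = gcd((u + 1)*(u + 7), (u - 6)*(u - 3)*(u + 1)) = u + 1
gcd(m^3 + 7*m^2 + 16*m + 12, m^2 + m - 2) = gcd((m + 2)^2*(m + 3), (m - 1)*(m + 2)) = m + 2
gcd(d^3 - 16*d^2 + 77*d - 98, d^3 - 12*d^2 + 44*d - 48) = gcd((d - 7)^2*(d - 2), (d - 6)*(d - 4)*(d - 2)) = d - 2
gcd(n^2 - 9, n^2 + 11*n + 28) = 1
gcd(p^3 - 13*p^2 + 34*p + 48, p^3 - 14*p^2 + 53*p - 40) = p - 8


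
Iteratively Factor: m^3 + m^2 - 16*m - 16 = (m + 1)*(m^2 - 16) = (m + 1)*(m + 4)*(m - 4)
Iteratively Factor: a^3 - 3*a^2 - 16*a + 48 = (a - 3)*(a^2 - 16) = (a - 4)*(a - 3)*(a + 4)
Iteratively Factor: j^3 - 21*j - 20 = (j + 4)*(j^2 - 4*j - 5) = (j + 1)*(j + 4)*(j - 5)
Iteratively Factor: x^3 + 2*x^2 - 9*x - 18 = (x + 2)*(x^2 - 9) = (x - 3)*(x + 2)*(x + 3)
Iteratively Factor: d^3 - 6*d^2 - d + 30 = (d - 3)*(d^2 - 3*d - 10) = (d - 3)*(d + 2)*(d - 5)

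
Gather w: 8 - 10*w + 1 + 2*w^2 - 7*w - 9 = 2*w^2 - 17*w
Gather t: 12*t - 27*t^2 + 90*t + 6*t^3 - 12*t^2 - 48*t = 6*t^3 - 39*t^2 + 54*t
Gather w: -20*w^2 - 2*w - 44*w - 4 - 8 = -20*w^2 - 46*w - 12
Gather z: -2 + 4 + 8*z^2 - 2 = 8*z^2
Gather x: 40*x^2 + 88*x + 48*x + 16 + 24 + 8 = 40*x^2 + 136*x + 48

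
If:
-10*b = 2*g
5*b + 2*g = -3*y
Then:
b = 3*y/5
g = -3*y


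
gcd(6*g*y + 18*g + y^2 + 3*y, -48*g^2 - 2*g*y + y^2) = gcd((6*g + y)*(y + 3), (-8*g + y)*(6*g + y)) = 6*g + y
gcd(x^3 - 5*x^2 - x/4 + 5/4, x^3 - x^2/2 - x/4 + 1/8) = x^2 - 1/4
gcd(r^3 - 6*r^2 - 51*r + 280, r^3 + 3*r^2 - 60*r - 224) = r^2 - r - 56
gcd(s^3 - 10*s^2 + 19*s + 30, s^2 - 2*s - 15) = s - 5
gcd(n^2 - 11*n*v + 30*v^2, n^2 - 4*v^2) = 1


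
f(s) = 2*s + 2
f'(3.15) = 2.00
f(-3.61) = -5.22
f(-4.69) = -7.38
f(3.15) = 8.30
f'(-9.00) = 2.00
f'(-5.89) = 2.00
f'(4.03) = 2.00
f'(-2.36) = 2.00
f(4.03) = 10.06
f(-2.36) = -2.72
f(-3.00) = -4.00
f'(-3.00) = 2.00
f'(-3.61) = 2.00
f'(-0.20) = 2.00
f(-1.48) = -0.96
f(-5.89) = -9.78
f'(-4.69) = 2.00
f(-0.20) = 1.60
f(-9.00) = -16.00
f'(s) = 2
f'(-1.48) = 2.00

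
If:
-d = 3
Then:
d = -3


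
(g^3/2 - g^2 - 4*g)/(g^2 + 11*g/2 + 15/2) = g*(g^2 - 2*g - 8)/(2*g^2 + 11*g + 15)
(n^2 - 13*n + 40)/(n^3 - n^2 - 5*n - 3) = (-n^2 + 13*n - 40)/(-n^3 + n^2 + 5*n + 3)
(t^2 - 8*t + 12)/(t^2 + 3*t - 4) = (t^2 - 8*t + 12)/(t^2 + 3*t - 4)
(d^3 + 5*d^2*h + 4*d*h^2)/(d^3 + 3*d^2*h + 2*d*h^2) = (d + 4*h)/(d + 2*h)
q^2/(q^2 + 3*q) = q/(q + 3)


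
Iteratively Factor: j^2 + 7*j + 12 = (j + 3)*(j + 4)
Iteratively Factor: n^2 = (n)*(n)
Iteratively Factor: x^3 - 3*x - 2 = (x - 2)*(x^2 + 2*x + 1) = (x - 2)*(x + 1)*(x + 1)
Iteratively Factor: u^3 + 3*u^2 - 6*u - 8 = (u - 2)*(u^2 + 5*u + 4) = (u - 2)*(u + 4)*(u + 1)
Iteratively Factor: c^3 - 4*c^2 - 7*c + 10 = (c + 2)*(c^2 - 6*c + 5) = (c - 1)*(c + 2)*(c - 5)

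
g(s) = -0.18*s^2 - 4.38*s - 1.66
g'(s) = -0.36*s - 4.38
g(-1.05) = 2.74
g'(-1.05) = -4.00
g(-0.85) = 1.93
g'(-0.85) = -4.07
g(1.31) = -7.71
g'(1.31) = -4.85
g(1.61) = -9.18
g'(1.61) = -4.96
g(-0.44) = 0.23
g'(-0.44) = -4.22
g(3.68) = -20.22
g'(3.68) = -5.70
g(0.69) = -4.77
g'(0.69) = -4.63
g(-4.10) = 13.27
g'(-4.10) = -2.90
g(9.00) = -55.66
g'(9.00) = -7.62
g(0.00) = -1.66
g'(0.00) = -4.38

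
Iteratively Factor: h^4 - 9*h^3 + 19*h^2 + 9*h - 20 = (h - 4)*(h^3 - 5*h^2 - h + 5) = (h - 4)*(h - 1)*(h^2 - 4*h - 5) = (h - 5)*(h - 4)*(h - 1)*(h + 1)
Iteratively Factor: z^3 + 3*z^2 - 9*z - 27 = (z - 3)*(z^2 + 6*z + 9) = (z - 3)*(z + 3)*(z + 3)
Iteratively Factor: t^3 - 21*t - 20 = (t + 4)*(t^2 - 4*t - 5) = (t - 5)*(t + 4)*(t + 1)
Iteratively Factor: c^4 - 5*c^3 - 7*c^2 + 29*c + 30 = (c + 2)*(c^3 - 7*c^2 + 7*c + 15) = (c + 1)*(c + 2)*(c^2 - 8*c + 15) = (c - 5)*(c + 1)*(c + 2)*(c - 3)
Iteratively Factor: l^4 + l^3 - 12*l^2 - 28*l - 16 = (l + 1)*(l^3 - 12*l - 16) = (l + 1)*(l + 2)*(l^2 - 2*l - 8) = (l + 1)*(l + 2)^2*(l - 4)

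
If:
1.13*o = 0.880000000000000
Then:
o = 0.78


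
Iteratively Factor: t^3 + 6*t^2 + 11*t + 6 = (t + 1)*(t^2 + 5*t + 6) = (t + 1)*(t + 2)*(t + 3)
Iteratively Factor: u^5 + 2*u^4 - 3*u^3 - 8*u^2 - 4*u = (u + 1)*(u^4 + u^3 - 4*u^2 - 4*u) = (u + 1)*(u + 2)*(u^3 - u^2 - 2*u) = (u - 2)*(u + 1)*(u + 2)*(u^2 + u) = u*(u - 2)*(u + 1)*(u + 2)*(u + 1)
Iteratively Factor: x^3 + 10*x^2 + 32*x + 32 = (x + 2)*(x^2 + 8*x + 16) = (x + 2)*(x + 4)*(x + 4)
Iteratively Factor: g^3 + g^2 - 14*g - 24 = (g + 3)*(g^2 - 2*g - 8) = (g - 4)*(g + 3)*(g + 2)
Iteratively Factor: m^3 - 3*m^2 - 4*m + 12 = (m - 2)*(m^2 - m - 6) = (m - 2)*(m + 2)*(m - 3)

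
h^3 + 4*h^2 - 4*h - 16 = (h - 2)*(h + 2)*(h + 4)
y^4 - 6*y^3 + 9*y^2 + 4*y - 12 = (y - 3)*(y - 2)^2*(y + 1)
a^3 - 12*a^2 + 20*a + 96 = (a - 8)*(a - 6)*(a + 2)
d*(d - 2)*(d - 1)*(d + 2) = d^4 - d^3 - 4*d^2 + 4*d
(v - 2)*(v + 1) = v^2 - v - 2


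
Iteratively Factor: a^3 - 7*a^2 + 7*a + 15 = (a - 3)*(a^2 - 4*a - 5) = (a - 3)*(a + 1)*(a - 5)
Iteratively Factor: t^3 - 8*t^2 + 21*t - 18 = (t - 3)*(t^2 - 5*t + 6) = (t - 3)^2*(t - 2)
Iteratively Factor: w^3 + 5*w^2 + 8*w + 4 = (w + 2)*(w^2 + 3*w + 2) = (w + 1)*(w + 2)*(w + 2)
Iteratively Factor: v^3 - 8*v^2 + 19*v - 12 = (v - 3)*(v^2 - 5*v + 4) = (v - 3)*(v - 1)*(v - 4)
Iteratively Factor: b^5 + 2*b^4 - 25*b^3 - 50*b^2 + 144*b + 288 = (b + 3)*(b^4 - b^3 - 22*b^2 + 16*b + 96) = (b - 4)*(b + 3)*(b^3 + 3*b^2 - 10*b - 24) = (b - 4)*(b - 3)*(b + 3)*(b^2 + 6*b + 8) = (b - 4)*(b - 3)*(b + 3)*(b + 4)*(b + 2)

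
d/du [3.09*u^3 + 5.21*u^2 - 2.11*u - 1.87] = 9.27*u^2 + 10.42*u - 2.11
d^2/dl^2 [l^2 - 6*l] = 2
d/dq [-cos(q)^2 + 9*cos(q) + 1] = (2*cos(q) - 9)*sin(q)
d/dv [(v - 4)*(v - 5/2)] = 2*v - 13/2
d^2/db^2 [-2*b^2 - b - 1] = -4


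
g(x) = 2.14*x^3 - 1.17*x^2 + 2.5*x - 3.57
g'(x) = 6.42*x^2 - 2.34*x + 2.5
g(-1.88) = -26.62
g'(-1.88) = 29.59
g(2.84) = 43.11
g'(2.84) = 47.64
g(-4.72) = -266.47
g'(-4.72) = 156.57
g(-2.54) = -52.54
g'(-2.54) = 49.86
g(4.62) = 194.03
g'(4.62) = 128.72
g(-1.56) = -18.44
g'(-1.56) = 21.77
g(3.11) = 57.26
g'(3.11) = 57.32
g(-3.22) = -95.20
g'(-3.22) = 76.60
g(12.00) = 3555.87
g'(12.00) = 898.90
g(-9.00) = -1680.90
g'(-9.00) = 543.58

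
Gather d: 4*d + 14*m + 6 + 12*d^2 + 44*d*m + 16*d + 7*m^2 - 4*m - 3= 12*d^2 + d*(44*m + 20) + 7*m^2 + 10*m + 3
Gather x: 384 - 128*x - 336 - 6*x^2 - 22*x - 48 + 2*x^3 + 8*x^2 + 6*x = 2*x^3 + 2*x^2 - 144*x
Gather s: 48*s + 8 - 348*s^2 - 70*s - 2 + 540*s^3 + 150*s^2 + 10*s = 540*s^3 - 198*s^2 - 12*s + 6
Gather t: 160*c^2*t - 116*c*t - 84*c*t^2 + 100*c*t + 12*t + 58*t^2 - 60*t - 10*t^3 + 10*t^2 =-10*t^3 + t^2*(68 - 84*c) + t*(160*c^2 - 16*c - 48)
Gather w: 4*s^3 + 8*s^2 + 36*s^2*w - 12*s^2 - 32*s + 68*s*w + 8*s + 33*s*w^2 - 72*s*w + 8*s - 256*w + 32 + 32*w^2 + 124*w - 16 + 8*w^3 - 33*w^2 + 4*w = 4*s^3 - 4*s^2 - 16*s + 8*w^3 + w^2*(33*s - 1) + w*(36*s^2 - 4*s - 128) + 16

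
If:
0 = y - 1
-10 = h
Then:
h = -10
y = 1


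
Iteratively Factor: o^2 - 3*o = (o - 3)*(o)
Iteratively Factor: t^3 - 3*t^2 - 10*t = (t + 2)*(t^2 - 5*t) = t*(t + 2)*(t - 5)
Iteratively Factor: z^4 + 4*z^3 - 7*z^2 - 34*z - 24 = (z + 4)*(z^3 - 7*z - 6) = (z + 2)*(z + 4)*(z^2 - 2*z - 3) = (z - 3)*(z + 2)*(z + 4)*(z + 1)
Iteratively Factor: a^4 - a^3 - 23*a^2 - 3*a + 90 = (a + 3)*(a^3 - 4*a^2 - 11*a + 30) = (a - 2)*(a + 3)*(a^2 - 2*a - 15) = (a - 5)*(a - 2)*(a + 3)*(a + 3)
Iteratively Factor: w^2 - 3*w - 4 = (w + 1)*(w - 4)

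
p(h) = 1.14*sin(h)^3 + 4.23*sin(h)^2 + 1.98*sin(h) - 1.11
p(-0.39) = -1.31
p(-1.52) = -0.00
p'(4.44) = 0.81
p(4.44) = -0.11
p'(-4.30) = -5.05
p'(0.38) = 5.19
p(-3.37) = -0.43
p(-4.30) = 5.13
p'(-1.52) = -0.16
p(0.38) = 0.26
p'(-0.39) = -0.69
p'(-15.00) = 1.58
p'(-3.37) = -3.97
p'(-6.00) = 4.43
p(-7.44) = -0.25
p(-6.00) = -0.20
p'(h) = 3.42*sin(h)^2*cos(h) + 8.46*sin(h)*cos(h) + 1.98*cos(h)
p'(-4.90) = 2.54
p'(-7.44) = -1.17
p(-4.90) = 6.00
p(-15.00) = -0.92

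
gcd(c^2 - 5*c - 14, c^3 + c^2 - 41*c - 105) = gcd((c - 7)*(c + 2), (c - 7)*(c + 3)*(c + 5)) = c - 7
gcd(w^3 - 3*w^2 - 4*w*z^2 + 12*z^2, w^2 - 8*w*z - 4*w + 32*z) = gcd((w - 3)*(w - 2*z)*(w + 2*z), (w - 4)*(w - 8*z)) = 1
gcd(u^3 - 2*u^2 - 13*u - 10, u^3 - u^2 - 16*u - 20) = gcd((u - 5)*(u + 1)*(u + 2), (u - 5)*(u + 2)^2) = u^2 - 3*u - 10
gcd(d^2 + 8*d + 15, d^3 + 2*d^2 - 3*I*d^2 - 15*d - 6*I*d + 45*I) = d + 5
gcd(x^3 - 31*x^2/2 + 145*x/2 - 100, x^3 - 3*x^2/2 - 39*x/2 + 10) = x - 5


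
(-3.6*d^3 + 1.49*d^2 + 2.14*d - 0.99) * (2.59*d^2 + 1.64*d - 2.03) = -9.324*d^5 - 2.0449*d^4 + 15.2942*d^3 - 2.0792*d^2 - 5.9678*d + 2.0097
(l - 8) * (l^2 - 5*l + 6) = l^3 - 13*l^2 + 46*l - 48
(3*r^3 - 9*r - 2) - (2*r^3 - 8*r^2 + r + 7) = r^3 + 8*r^2 - 10*r - 9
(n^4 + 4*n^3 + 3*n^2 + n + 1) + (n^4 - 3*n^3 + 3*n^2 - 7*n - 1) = 2*n^4 + n^3 + 6*n^2 - 6*n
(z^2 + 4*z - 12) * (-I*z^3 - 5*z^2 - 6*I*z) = -I*z^5 - 5*z^4 - 4*I*z^4 - 20*z^3 + 6*I*z^3 + 60*z^2 - 24*I*z^2 + 72*I*z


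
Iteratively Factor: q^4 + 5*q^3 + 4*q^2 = (q + 4)*(q^3 + q^2) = q*(q + 4)*(q^2 + q) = q^2*(q + 4)*(q + 1)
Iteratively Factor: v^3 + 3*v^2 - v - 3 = (v - 1)*(v^2 + 4*v + 3) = (v - 1)*(v + 3)*(v + 1)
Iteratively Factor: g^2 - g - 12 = (g + 3)*(g - 4)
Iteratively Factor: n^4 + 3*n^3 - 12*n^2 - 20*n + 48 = (n - 2)*(n^3 + 5*n^2 - 2*n - 24) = (n - 2)*(n + 4)*(n^2 + n - 6) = (n - 2)*(n + 3)*(n + 4)*(n - 2)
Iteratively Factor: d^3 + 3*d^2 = (d)*(d^2 + 3*d) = d^2*(d + 3)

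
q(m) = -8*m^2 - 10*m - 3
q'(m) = -16*m - 10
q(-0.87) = -0.36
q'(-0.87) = 3.92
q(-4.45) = -116.92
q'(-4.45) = 61.20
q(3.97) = -168.79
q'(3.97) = -73.52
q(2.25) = -66.00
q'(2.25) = -46.00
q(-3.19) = -52.51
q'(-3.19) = 41.04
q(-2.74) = -35.66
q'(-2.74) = 33.84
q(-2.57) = -30.14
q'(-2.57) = 31.12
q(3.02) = -106.16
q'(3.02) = -58.32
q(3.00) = -105.00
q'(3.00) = -58.00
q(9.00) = -741.00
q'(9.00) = -154.00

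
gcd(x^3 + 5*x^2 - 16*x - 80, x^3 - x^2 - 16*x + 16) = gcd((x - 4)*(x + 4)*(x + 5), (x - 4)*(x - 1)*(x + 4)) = x^2 - 16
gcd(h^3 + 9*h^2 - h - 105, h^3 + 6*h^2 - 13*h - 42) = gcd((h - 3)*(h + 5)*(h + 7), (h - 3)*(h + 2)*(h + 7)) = h^2 + 4*h - 21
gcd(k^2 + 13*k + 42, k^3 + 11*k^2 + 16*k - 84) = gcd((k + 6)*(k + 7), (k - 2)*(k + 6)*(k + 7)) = k^2 + 13*k + 42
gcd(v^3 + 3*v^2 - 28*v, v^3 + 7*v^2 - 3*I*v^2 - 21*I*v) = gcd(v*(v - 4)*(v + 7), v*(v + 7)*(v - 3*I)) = v^2 + 7*v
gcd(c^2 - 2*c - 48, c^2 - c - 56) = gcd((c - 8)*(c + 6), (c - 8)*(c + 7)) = c - 8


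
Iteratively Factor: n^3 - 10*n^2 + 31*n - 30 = (n - 3)*(n^2 - 7*n + 10) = (n - 5)*(n - 3)*(n - 2)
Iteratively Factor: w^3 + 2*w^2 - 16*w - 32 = (w - 4)*(w^2 + 6*w + 8) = (w - 4)*(w + 2)*(w + 4)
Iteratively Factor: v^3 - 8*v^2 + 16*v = (v)*(v^2 - 8*v + 16) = v*(v - 4)*(v - 4)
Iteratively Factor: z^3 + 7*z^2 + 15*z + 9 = (z + 3)*(z^2 + 4*z + 3) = (z + 1)*(z + 3)*(z + 3)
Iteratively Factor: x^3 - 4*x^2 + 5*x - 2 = (x - 1)*(x^2 - 3*x + 2) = (x - 1)^2*(x - 2)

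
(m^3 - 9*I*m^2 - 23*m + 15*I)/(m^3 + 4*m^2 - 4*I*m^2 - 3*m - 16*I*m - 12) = (m - 5*I)/(m + 4)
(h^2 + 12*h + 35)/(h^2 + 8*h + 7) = (h + 5)/(h + 1)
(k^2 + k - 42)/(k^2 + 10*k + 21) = (k - 6)/(k + 3)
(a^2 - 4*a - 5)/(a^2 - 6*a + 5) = (a + 1)/(a - 1)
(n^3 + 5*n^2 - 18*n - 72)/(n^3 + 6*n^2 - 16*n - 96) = (n + 3)/(n + 4)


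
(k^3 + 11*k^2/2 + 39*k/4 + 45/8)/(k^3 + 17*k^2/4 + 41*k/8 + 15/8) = (4*k^2 + 12*k + 9)/(4*k^2 + 7*k + 3)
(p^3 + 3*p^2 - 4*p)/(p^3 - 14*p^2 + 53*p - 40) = p*(p + 4)/(p^2 - 13*p + 40)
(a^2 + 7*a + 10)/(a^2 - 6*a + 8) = (a^2 + 7*a + 10)/(a^2 - 6*a + 8)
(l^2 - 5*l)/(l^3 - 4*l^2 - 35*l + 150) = l/(l^2 + l - 30)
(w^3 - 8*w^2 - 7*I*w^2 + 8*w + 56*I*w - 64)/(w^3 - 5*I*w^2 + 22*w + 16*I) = (w - 8)/(w + 2*I)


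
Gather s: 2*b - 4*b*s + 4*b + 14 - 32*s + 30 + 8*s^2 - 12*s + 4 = 6*b + 8*s^2 + s*(-4*b - 44) + 48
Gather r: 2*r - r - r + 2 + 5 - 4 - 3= 0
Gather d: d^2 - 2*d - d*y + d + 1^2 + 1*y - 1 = d^2 + d*(-y - 1) + y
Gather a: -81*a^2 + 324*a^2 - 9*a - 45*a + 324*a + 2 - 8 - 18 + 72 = 243*a^2 + 270*a + 48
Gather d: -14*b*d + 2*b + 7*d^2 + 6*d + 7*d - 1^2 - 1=2*b + 7*d^2 + d*(13 - 14*b) - 2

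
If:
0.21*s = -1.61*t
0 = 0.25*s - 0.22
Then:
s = 0.88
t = -0.11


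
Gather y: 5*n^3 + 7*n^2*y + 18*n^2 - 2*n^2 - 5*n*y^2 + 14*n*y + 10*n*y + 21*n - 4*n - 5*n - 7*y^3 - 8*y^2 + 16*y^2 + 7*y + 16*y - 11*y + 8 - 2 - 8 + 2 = 5*n^3 + 16*n^2 + 12*n - 7*y^3 + y^2*(8 - 5*n) + y*(7*n^2 + 24*n + 12)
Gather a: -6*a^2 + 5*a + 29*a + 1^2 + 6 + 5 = -6*a^2 + 34*a + 12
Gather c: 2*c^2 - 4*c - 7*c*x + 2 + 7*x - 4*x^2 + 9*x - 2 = 2*c^2 + c*(-7*x - 4) - 4*x^2 + 16*x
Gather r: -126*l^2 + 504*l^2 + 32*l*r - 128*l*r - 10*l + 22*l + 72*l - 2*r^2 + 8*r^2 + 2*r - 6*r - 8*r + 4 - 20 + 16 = 378*l^2 + 84*l + 6*r^2 + r*(-96*l - 12)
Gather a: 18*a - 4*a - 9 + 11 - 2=14*a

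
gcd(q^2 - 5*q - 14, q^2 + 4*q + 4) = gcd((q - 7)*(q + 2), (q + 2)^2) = q + 2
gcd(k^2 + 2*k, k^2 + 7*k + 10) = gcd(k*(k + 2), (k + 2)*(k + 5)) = k + 2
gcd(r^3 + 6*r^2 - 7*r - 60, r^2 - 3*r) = r - 3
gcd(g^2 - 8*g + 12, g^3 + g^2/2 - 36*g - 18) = g - 6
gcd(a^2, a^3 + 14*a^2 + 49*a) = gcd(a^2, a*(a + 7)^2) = a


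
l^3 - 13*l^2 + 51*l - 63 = (l - 7)*(l - 3)^2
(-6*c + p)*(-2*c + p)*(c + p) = 12*c^3 + 4*c^2*p - 7*c*p^2 + p^3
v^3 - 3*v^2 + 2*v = v*(v - 2)*(v - 1)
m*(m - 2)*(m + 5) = m^3 + 3*m^2 - 10*m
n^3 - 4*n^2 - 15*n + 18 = (n - 6)*(n - 1)*(n + 3)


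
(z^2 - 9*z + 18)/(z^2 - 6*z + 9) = (z - 6)/(z - 3)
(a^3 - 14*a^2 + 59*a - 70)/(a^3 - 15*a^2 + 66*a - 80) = (a - 7)/(a - 8)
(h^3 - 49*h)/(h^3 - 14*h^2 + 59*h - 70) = h*(h + 7)/(h^2 - 7*h + 10)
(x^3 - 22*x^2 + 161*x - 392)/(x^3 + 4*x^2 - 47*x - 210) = (x^2 - 15*x + 56)/(x^2 + 11*x + 30)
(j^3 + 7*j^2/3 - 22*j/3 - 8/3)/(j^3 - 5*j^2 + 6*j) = (3*j^2 + 13*j + 4)/(3*j*(j - 3))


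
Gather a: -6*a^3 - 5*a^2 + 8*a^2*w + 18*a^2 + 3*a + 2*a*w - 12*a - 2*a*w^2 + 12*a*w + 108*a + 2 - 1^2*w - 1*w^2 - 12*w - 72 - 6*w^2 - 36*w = -6*a^3 + a^2*(8*w + 13) + a*(-2*w^2 + 14*w + 99) - 7*w^2 - 49*w - 70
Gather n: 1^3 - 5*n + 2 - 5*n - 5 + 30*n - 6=20*n - 8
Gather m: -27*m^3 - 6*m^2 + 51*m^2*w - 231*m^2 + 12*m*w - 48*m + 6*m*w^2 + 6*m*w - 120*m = -27*m^3 + m^2*(51*w - 237) + m*(6*w^2 + 18*w - 168)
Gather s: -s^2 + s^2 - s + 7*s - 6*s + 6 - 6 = 0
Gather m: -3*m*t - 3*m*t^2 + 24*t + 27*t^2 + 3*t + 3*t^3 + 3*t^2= m*(-3*t^2 - 3*t) + 3*t^3 + 30*t^2 + 27*t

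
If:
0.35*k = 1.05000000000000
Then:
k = 3.00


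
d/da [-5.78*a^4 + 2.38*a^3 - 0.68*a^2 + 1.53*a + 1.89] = -23.12*a^3 + 7.14*a^2 - 1.36*a + 1.53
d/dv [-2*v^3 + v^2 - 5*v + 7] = -6*v^2 + 2*v - 5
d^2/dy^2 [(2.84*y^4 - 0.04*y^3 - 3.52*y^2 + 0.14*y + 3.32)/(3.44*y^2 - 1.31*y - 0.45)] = (67.214848*y^6 - 76.789056*y^5 + 2.86442399999999*y^4 - 1.885896*y^3 + 209.791272*y^2 - 88.515768*y + 20.082964)/(40.707584*y^6 - 46.506048*y^5 + 1.734792*y^4 + 9.919189*y^3 - 0.226935*y^2 - 0.795825*y - 0.091125)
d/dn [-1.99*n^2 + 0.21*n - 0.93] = 0.21 - 3.98*n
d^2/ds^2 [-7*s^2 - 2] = -14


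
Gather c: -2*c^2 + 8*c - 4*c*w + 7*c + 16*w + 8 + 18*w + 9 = -2*c^2 + c*(15 - 4*w) + 34*w + 17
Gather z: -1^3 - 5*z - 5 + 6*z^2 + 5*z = 6*z^2 - 6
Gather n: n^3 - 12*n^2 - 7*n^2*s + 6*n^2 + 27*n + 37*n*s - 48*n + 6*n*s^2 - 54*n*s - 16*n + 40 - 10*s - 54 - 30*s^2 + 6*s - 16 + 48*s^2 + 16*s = n^3 + n^2*(-7*s - 6) + n*(6*s^2 - 17*s - 37) + 18*s^2 + 12*s - 30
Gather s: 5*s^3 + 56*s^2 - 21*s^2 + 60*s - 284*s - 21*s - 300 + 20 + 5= 5*s^3 + 35*s^2 - 245*s - 275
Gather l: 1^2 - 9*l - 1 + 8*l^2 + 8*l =8*l^2 - l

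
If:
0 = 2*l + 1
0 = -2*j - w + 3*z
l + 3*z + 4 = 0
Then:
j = -w/2 - 7/4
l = -1/2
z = -7/6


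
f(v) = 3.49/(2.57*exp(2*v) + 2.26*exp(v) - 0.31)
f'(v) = 3.49*(-5.14*exp(2*v) - 2.26*exp(v))/(2.57*exp(2*v) + 2.26*exp(v) - 0.31)^2 = (-17.9386*exp(v) - 7.8874)*exp(v)/(2.57*exp(2*v) + 2.26*exp(v) - 0.31)^2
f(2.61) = 0.01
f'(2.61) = -0.01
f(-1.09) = 4.71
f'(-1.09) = -8.54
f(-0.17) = 1.02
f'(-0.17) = -1.65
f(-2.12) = -2051.72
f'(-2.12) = -416526.23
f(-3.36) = -15.28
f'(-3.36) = -5.67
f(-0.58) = 1.98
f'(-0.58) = -3.24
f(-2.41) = -40.45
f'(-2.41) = -114.59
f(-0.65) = 2.22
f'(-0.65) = -3.65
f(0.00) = 0.77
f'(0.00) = -1.26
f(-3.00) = -18.26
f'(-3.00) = -11.97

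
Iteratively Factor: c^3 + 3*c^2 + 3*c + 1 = (c + 1)*(c^2 + 2*c + 1) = (c + 1)^2*(c + 1)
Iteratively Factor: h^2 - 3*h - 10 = (h - 5)*(h + 2)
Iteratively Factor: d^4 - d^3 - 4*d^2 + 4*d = (d - 2)*(d^3 + d^2 - 2*d) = (d - 2)*(d - 1)*(d^2 + 2*d) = (d - 2)*(d - 1)*(d + 2)*(d)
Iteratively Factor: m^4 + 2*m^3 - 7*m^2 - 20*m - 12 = (m + 1)*(m^3 + m^2 - 8*m - 12) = (m + 1)*(m + 2)*(m^2 - m - 6) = (m - 3)*(m + 1)*(m + 2)*(m + 2)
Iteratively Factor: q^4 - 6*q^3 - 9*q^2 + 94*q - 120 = (q + 4)*(q^3 - 10*q^2 + 31*q - 30) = (q - 2)*(q + 4)*(q^2 - 8*q + 15) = (q - 5)*(q - 2)*(q + 4)*(q - 3)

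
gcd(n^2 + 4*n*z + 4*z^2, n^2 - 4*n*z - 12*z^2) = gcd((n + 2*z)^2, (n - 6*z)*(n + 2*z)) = n + 2*z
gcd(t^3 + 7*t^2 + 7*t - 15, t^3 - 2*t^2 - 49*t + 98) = 1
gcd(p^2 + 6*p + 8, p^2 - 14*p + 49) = 1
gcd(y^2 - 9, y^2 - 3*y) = y - 3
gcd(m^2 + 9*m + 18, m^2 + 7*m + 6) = m + 6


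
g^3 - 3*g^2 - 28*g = g*(g - 7)*(g + 4)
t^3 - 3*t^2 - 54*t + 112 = (t - 8)*(t - 2)*(t + 7)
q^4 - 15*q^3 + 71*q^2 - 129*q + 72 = (q - 8)*(q - 3)^2*(q - 1)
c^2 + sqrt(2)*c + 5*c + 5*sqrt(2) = (c + 5)*(c + sqrt(2))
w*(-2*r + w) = -2*r*w + w^2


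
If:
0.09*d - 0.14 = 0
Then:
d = 1.56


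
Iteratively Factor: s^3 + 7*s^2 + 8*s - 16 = (s - 1)*(s^2 + 8*s + 16) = (s - 1)*(s + 4)*(s + 4)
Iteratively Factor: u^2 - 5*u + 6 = (u - 3)*(u - 2)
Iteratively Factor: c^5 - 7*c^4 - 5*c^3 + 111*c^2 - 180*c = (c - 5)*(c^4 - 2*c^3 - 15*c^2 + 36*c) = (c - 5)*(c - 3)*(c^3 + c^2 - 12*c) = (c - 5)*(c - 3)*(c + 4)*(c^2 - 3*c) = (c - 5)*(c - 3)^2*(c + 4)*(c)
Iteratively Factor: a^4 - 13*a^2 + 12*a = (a + 4)*(a^3 - 4*a^2 + 3*a) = (a - 1)*(a + 4)*(a^2 - 3*a) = (a - 3)*(a - 1)*(a + 4)*(a)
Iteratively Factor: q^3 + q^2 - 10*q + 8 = (q - 1)*(q^2 + 2*q - 8) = (q - 1)*(q + 4)*(q - 2)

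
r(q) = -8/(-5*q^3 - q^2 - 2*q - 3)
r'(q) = -8*(15*q^2 + 2*q + 2)/(-5*q^3 - q^2 - 2*q - 3)^2 = 8*(-15*q^2 - 2*q - 2)/(5*q^3 + q^2 + 2*q + 3)^2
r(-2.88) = -0.07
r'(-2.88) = -0.07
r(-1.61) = -0.43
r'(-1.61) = -0.88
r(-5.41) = -0.01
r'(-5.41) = -0.01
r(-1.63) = -0.42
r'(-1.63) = -0.83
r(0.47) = 1.71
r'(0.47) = -2.28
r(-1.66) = -0.39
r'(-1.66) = -0.77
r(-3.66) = -0.03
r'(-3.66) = -0.03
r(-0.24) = 3.19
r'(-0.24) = -3.03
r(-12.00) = 0.00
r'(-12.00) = 0.00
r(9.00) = 0.00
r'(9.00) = 0.00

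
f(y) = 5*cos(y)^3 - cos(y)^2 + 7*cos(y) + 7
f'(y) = -15*sin(y)*cos(y)^2 + 2*sin(y)*cos(y) - 7*sin(y)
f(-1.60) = 6.79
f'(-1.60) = 7.07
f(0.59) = 14.99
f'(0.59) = -8.73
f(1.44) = 7.91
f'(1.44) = -6.93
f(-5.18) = 10.41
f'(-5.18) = -8.16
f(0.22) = 17.53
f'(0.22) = -4.22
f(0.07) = 17.95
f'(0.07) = -1.39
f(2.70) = -3.84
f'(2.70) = -9.00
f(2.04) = 3.17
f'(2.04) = -9.79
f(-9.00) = -3.99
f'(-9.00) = 8.77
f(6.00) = 17.23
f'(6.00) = 5.28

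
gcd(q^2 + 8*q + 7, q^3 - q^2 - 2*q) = q + 1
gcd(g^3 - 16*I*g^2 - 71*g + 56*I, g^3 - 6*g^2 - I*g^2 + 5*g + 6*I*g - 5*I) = g - I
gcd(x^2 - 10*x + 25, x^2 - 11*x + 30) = x - 5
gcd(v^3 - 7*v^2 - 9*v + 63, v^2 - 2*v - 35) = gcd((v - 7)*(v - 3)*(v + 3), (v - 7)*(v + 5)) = v - 7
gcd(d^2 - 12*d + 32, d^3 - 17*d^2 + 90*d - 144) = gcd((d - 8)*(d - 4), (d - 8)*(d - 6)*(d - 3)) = d - 8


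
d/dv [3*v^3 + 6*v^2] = 3*v*(3*v + 4)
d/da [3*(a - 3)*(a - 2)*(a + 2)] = 9*a^2 - 18*a - 12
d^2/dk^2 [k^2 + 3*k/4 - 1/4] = 2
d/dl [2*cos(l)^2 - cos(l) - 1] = (1 - 4*cos(l))*sin(l)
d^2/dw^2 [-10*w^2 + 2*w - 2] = -20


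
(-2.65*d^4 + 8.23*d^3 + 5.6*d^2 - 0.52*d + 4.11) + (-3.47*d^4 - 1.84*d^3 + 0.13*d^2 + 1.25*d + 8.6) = -6.12*d^4 + 6.39*d^3 + 5.73*d^2 + 0.73*d + 12.71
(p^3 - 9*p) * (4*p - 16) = 4*p^4 - 16*p^3 - 36*p^2 + 144*p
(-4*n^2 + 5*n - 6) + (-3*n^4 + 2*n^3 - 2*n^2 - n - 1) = -3*n^4 + 2*n^3 - 6*n^2 + 4*n - 7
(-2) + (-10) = -12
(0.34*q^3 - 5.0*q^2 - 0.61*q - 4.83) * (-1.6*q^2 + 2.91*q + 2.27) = -0.544*q^5 + 8.9894*q^4 - 12.8022*q^3 - 5.3971*q^2 - 15.44*q - 10.9641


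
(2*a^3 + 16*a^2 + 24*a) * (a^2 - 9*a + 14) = 2*a^5 - 2*a^4 - 92*a^3 + 8*a^2 + 336*a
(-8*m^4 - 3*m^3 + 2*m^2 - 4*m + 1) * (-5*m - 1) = 40*m^5 + 23*m^4 - 7*m^3 + 18*m^2 - m - 1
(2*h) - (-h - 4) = 3*h + 4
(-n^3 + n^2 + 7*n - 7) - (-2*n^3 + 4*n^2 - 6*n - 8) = n^3 - 3*n^2 + 13*n + 1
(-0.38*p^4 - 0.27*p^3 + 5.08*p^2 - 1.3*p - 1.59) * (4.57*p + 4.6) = -1.7366*p^5 - 2.9819*p^4 + 21.9736*p^3 + 17.427*p^2 - 13.2463*p - 7.314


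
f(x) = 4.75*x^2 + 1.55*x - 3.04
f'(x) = 9.5*x + 1.55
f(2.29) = 25.42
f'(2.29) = 23.30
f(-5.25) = 119.74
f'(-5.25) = -48.32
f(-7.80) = 273.86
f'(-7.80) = -72.55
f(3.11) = 47.72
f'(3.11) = 31.10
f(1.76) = 14.40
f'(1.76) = 18.27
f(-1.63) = 7.05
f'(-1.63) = -13.94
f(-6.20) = 169.94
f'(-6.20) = -57.35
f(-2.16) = 15.77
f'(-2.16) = -18.97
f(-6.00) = 158.66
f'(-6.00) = -55.45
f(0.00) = -3.04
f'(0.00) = 1.55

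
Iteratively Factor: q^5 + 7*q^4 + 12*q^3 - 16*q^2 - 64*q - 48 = (q + 2)*(q^4 + 5*q^3 + 2*q^2 - 20*q - 24) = (q + 2)^2*(q^3 + 3*q^2 - 4*q - 12) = (q + 2)^3*(q^2 + q - 6) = (q + 2)^3*(q + 3)*(q - 2)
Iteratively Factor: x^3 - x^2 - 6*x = (x)*(x^2 - x - 6) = x*(x + 2)*(x - 3)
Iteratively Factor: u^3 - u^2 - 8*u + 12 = (u - 2)*(u^2 + u - 6) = (u - 2)^2*(u + 3)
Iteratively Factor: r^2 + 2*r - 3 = (r - 1)*(r + 3)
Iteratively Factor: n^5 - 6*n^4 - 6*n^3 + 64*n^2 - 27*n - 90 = (n + 3)*(n^4 - 9*n^3 + 21*n^2 + n - 30) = (n - 5)*(n + 3)*(n^3 - 4*n^2 + n + 6) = (n - 5)*(n - 3)*(n + 3)*(n^2 - n - 2) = (n - 5)*(n - 3)*(n + 1)*(n + 3)*(n - 2)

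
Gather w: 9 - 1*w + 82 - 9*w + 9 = 100 - 10*w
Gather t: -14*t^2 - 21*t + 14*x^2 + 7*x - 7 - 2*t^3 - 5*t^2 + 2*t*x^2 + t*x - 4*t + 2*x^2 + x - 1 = -2*t^3 - 19*t^2 + t*(2*x^2 + x - 25) + 16*x^2 + 8*x - 8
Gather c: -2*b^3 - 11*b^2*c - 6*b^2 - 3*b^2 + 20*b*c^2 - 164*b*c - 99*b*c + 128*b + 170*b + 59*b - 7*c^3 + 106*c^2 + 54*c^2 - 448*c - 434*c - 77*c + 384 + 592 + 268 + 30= -2*b^3 - 9*b^2 + 357*b - 7*c^3 + c^2*(20*b + 160) + c*(-11*b^2 - 263*b - 959) + 1274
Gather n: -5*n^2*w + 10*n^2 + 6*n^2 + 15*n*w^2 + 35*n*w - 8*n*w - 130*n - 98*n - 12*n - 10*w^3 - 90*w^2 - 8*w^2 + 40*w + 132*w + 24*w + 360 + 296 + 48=n^2*(16 - 5*w) + n*(15*w^2 + 27*w - 240) - 10*w^3 - 98*w^2 + 196*w + 704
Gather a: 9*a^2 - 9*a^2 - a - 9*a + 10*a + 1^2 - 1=0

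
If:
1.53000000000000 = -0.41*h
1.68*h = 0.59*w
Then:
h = -3.73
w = -10.63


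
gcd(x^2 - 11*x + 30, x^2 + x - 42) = x - 6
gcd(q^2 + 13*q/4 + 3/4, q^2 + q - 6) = q + 3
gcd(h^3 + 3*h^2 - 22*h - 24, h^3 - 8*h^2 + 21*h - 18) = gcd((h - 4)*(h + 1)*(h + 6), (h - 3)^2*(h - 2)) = 1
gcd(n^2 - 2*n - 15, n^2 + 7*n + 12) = n + 3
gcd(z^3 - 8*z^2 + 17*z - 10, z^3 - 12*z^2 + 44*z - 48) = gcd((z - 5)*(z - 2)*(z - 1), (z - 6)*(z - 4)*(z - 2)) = z - 2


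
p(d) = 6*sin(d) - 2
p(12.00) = -5.22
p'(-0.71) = 4.55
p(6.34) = -1.66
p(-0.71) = -5.91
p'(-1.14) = 2.51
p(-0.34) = -4.00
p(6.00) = -3.68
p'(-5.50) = 4.25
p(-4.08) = 2.84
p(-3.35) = -0.76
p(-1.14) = -7.45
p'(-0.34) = 5.66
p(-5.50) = 2.23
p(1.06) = 3.23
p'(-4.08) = -3.55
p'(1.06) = 2.93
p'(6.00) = 5.76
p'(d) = 6*cos(d)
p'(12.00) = 5.06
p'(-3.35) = -5.87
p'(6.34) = 5.99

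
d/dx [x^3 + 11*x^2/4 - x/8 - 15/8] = 3*x^2 + 11*x/2 - 1/8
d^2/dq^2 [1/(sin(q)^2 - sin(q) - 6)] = (4*sin(q)^4 - 3*sin(q)^3 + 19*sin(q)^2 - 14)/(sin(q) + cos(q)^2 + 5)^3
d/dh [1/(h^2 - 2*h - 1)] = 2*(1 - h)/(-h^2 + 2*h + 1)^2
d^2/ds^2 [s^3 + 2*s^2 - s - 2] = 6*s + 4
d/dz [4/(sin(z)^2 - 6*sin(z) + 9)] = -8*cos(z)/(sin(z) - 3)^3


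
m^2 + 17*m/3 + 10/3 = (m + 2/3)*(m + 5)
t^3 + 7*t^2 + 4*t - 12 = (t - 1)*(t + 2)*(t + 6)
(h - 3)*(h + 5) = h^2 + 2*h - 15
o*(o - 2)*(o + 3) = o^3 + o^2 - 6*o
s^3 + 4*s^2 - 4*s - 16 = (s - 2)*(s + 2)*(s + 4)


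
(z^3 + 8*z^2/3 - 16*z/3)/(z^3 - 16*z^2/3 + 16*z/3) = (z + 4)/(z - 4)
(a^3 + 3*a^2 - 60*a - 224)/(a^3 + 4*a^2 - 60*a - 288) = (a^2 + 11*a + 28)/(a^2 + 12*a + 36)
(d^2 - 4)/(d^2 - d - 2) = (d + 2)/(d + 1)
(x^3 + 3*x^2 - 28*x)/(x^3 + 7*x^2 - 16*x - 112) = x/(x + 4)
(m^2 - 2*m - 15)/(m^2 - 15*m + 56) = (m^2 - 2*m - 15)/(m^2 - 15*m + 56)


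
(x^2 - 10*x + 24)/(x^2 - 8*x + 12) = (x - 4)/(x - 2)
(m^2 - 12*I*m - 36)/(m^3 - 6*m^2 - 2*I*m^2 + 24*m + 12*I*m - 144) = (m - 6*I)/(m^2 + m*(-6 + 4*I) - 24*I)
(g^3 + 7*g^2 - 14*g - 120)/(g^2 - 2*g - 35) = (g^2 + 2*g - 24)/(g - 7)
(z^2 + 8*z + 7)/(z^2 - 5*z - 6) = (z + 7)/(z - 6)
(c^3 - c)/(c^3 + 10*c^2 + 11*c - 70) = (c^3 - c)/(c^3 + 10*c^2 + 11*c - 70)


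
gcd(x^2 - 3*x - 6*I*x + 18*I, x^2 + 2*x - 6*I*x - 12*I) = x - 6*I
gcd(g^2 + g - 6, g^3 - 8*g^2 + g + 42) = 1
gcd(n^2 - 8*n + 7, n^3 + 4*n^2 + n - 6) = n - 1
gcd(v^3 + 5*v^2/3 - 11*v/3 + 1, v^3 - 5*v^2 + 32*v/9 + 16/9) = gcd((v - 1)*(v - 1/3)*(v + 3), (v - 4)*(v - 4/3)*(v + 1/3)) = 1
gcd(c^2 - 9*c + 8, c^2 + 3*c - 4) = c - 1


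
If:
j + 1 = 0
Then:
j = -1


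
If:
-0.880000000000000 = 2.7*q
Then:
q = -0.33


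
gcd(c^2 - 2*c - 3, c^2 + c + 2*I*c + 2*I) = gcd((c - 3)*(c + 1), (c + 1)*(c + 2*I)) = c + 1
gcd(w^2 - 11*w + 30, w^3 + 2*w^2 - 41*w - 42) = w - 6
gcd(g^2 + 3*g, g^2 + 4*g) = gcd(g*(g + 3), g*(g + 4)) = g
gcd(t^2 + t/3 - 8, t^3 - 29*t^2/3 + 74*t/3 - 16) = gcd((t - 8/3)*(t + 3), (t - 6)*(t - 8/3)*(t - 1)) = t - 8/3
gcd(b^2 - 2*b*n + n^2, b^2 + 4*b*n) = 1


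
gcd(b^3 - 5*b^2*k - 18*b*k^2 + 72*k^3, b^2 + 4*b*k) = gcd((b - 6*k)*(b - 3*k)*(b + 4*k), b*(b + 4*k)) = b + 4*k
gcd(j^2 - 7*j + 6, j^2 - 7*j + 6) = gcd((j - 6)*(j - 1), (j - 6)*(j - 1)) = j^2 - 7*j + 6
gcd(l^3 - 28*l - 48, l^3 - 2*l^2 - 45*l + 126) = l - 6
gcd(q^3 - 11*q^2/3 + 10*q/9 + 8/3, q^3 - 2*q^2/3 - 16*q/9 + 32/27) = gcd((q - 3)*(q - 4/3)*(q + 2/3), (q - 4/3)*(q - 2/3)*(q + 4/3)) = q - 4/3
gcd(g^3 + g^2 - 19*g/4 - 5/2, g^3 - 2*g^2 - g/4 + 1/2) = g^2 - 3*g/2 - 1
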